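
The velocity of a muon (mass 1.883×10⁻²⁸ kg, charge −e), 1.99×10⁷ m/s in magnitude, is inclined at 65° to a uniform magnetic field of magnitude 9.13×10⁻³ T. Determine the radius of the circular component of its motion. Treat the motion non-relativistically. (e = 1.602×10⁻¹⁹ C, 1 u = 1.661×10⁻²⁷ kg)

r ≈ 2.32 m

v⊥ = v sinθ = 1.99×10⁷·sin65° ≈ 1.804×10⁷ m/s.
r = m v⊥/(|q|B) = (1.883×10⁻²⁸)(1.804×10⁷)/((1.602×10⁻¹⁹)(9.13×10⁻³)) ≈ 2.32 m.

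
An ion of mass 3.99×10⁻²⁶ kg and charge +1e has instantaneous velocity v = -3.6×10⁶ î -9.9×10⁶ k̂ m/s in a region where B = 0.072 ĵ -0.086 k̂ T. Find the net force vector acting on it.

F ≈ (1.14×10⁻¹³, -4.96×10⁻¹⁴, -4.15×10⁻¹⁴) N

v×B = (7.13×10⁵, -3.10×10⁵, -2.59×10⁵) N/C.
F = q v×B = (1.602×10⁻¹⁹ C)·(7.13×10⁵, -3.10×10⁵, -2.59×10⁵) = (1.14×10⁻¹³, -4.96×10⁻¹⁴, -4.15×10⁻¹⁴) N.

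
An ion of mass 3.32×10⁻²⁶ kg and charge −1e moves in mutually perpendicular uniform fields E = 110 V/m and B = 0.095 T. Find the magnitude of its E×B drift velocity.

v_d ≈ 1200 m/s

The steady drift has the magnetic force balancing the electric force, so v_d = E/B.
v_d = 110/0.095 = 1200 m/s.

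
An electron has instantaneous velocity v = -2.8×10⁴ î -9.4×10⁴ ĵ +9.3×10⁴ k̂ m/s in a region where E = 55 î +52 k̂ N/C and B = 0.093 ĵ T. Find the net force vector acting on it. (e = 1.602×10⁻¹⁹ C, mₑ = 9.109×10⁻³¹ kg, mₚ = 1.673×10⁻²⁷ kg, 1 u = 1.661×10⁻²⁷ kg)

F ≈ (1.38×10⁻¹⁵, 0, 4.09×10⁻¹⁶) N

v×B = (-8650, 0, -2600) N/C.
E + v×B = (-8590, 0, -2550) N/C.
F = q(E + v×B) = (−1.602×10⁻¹⁹ C)·(-8590, 0, -2550) = (1.38×10⁻¹⁵, 0, 4.09×10⁻¹⁶) N.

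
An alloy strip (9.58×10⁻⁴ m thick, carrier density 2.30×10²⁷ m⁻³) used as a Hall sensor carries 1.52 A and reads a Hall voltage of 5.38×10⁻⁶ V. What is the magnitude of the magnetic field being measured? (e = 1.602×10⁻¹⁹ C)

B ≈ 1.25 T

From V_H = IB/(n e t), B = V_H n e t / I.
B = (5.38×10⁻⁶)(2.30×10²⁷)(1.602×10⁻¹⁹)(9.58×10⁻⁴)/1.52 ≈ 1.25 T.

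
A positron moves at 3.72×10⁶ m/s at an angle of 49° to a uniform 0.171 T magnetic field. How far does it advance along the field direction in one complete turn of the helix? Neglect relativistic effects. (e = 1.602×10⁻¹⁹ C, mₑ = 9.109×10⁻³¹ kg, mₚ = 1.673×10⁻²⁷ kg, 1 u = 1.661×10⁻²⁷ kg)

p ≈ 5.10×10⁻⁴ m

v∥ = v cosθ = 3.72×10⁶·cos49° ≈ 2.441×10⁶ m/s.
T = 2πm/(|q|B) = 2π(9.109×10⁻³¹)/((1.602×10⁻¹⁹)(0.171)) ≈ 2.089×10⁻¹⁰ s.
pitch = v∥ T = (2.441×10⁶)(2.089×10⁻¹⁰) ≈ 5.10×10⁻⁴ m.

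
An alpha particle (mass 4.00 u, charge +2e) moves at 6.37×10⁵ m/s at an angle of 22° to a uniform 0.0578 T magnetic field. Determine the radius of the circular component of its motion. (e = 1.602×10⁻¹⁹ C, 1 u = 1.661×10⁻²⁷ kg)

v⊥ = v sinθ = 6.37×10⁵·sin22° ≈ 2.386×10⁵ m/s.
r = m v⊥/(|q|B) = (6.644×10⁻²⁷)(2.386×10⁵)/((3.204×10⁻¹⁹)(0.0578)) ≈ 0.0856 m.

r ≈ 0.0856 m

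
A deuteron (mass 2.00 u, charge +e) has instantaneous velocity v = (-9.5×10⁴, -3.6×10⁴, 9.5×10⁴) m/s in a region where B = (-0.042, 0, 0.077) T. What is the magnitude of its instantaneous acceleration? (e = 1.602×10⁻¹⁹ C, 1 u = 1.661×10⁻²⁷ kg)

|a| ≈ 2.21×10¹¹ m/s²

v×B = (-2770, 3320, -1510) N/C.
F = q v×B = (1.602×10⁻¹⁹ C)·(-2770, 3320, -1510) = (-4.44×10⁻¹⁶, 5.33×10⁻¹⁶, -2.42×10⁻¹⁶) N.
|a| = |F|/m = 7.346×10⁻¹⁶/3.322×10⁻²⁷ ≈ 2.21×10¹¹ m/s².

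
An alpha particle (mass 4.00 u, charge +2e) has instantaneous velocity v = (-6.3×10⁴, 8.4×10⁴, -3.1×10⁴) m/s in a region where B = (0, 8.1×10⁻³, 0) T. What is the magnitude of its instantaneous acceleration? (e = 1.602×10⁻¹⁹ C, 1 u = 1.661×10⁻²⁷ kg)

|a| ≈ 2.74×10¹⁰ m/s²

v×B = (251, 0, -510) N/C.
F = q v×B = (3.204×10⁻¹⁹ C)·(251, 0, -510) = (8.05×10⁻¹⁷, 0, -1.64×10⁻¹⁶) N.
|a| = |F|/m = 1.822×10⁻¹⁶/6.644×10⁻²⁷ ≈ 2.74×10¹⁰ m/s².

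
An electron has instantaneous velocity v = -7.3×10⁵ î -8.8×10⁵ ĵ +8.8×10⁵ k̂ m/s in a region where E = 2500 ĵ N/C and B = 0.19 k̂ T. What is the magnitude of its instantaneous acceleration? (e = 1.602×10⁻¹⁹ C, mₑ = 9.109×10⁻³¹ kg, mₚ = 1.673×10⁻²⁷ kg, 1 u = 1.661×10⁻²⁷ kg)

|a| ≈ 3.85×10¹⁶ m/s²

v×B = (-1.67×10⁵, 1.39×10⁵, 0) N/C.
E + v×B = (-1.67×10⁵, 1.41×10⁵, 0) N/C.
F = q(E + v×B) = (−1.602×10⁻¹⁹ C)·(-1.67×10⁵, 1.41×10⁵, 0) = (2.68×10⁻¹⁴, -2.26×10⁻¹⁴, 0) N.
|a| = |F|/m = 3.506×10⁻¹⁴/9.109×10⁻³¹ ≈ 3.85×10¹⁶ m/s².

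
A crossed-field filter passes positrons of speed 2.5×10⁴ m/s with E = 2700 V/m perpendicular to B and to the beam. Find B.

B = 0.11 T

Balance of forces in the selector: qE = qvB ⇒ B = E/v.
B = 2700/2.5×10⁴ = 0.11 T.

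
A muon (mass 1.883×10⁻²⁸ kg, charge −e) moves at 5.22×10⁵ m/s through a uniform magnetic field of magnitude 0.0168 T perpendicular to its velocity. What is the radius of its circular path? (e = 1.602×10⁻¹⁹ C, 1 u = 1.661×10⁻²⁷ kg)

r ≈ 0.0365 m

The magnetic force provides the centripetal force: |q|vB = mv²/r.
r = mv/(|q|B) = (1.883×10⁻²⁸)(5.22×10⁵)/((1.602×10⁻¹⁹)(0.0168)) ≈ 0.0365 m.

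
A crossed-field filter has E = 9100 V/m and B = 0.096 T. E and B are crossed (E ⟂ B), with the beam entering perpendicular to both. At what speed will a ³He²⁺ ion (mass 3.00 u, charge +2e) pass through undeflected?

v = 9.5×10⁴ m/s

For undeflected motion the electric and magnetic forces balance: qE = qvB.
v = E/B = 9100/0.096 = 9.5×10⁴ m/s.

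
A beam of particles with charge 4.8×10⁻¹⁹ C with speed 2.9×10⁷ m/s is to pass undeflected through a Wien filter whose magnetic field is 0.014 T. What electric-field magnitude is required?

E = 4.1×10⁵ V/m

For straight-line motion qE = qvB, so E = vB.
E = 2.9×10⁷ × 0.014 = 4.1×10⁵ V/m.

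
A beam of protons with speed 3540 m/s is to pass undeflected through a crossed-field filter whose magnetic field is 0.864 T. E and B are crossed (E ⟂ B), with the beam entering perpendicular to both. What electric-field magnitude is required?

E = 3060 V/m

For straight-line motion qE = qvB, so E = vB.
E = 3540 × 0.864 = 3060 V/m.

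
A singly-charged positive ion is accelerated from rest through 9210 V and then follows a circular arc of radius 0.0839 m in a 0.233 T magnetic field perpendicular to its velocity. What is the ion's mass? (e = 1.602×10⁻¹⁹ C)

Combine |q|V = ½mv² and r = mv/(|q|B): eliminate v to get m = qB²r²/(2V).
m = (1.602×10⁻¹⁹)(0.233)²(0.0839)²/(2·9210) ≈ 3.32×10⁻²⁷ kg.

m ≈ 3.32×10⁻²⁷ kg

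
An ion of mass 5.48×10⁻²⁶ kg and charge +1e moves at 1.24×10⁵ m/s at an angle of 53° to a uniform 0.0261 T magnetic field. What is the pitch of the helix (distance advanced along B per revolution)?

p ≈ 6.15 m

v∥ = v cosθ = 1.24×10⁵·cos53° ≈ 7.463×10⁴ m/s.
T = 2πm/(|q|B) = 2π(5.48×10⁻²⁶)/((1.602×10⁻¹⁹)(0.0261)) ≈ 8.235×10⁻⁵ s.
pitch = v∥ T = (7.463×10⁴)(8.235×10⁻⁵) ≈ 6.15 m.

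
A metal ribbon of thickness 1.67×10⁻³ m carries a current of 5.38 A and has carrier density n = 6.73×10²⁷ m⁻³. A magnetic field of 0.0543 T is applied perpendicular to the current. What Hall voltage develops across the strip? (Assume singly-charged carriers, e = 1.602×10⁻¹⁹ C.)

V_H = IB/(n e t).
V_H = (5.38)(0.0543)/((6.73×10²⁷)(1.602×10⁻¹⁹)(1.67×10⁻³)) ≈ 1.62×10⁻⁷ V.

V_H ≈ 1.62×10⁻⁷ V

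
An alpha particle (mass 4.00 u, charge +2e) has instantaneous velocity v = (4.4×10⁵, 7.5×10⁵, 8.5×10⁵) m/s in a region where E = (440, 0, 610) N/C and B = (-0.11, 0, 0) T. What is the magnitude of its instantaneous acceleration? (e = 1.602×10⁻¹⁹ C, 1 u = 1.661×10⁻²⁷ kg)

|a| ≈ 6.03×10¹² m/s²

v×B = (0, -9.35×10⁴, 8.25×10⁴) N/C.
E + v×B = (440, -9.35×10⁴, 8.31×10⁴) N/C.
F = q(E + v×B) = (3.204×10⁻¹⁹ C)·(440, -9.35×10⁴, 8.31×10⁴) = (1.41×10⁻¹⁶, -3.00×10⁻¹⁴, 2.66×10⁻¹⁴) N.
|a| = |F|/m = 4.008×10⁻¹⁴/6.644×10⁻²⁷ ≈ 6.03×10¹² m/s².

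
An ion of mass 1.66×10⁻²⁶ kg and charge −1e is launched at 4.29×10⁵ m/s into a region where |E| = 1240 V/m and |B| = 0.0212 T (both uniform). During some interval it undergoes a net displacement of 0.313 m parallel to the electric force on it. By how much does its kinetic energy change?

ΔKE ≈ 6.22×10⁻¹⁷ J

The magnetic force is always ⟂ v and does no work; only the electric force changes KE.
ΔKE = F_E · d = |q|E d = (1.602×10⁻¹⁹)(1240)(0.313) ≈ 6.22×10⁻¹⁷ J.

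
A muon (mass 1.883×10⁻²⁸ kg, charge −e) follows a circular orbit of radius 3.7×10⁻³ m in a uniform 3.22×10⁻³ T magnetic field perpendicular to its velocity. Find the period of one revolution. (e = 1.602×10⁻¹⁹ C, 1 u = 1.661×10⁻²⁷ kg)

T ≈ 2.29×10⁻⁶ s

The cyclotron period depends only on m, q, B: T = 2πm/(|q|B).
T = 2π(1.883×10⁻²⁸)/((1.602×10⁻¹⁹)(3.22×10⁻³)) ≈ 2.29×10⁻⁶ s.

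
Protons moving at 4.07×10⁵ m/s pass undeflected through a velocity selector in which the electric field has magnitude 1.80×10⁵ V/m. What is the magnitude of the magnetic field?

B = 0.442 T

Balance of forces in the selector: qE = qvB ⇒ B = E/v.
B = 1.80×10⁵/4.07×10⁵ = 0.442 T.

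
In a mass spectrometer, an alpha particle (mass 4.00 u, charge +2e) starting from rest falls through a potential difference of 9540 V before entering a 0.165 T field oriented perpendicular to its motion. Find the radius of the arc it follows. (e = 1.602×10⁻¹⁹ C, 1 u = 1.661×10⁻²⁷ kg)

Acceleration: |q|V = ½mv² ⇒ v = √(2|q|V/m) = √(2·3.204×10⁻¹⁹·9540/6.644×10⁻²⁷) ≈ 9.592×10⁵ m/s.
In the field: r = mv/(|q|B) = (6.644×10⁻²⁷)(9.592×10⁵)/((3.204×10⁻¹⁹)(0.165)) ≈ 0.121 m.

r ≈ 0.121 m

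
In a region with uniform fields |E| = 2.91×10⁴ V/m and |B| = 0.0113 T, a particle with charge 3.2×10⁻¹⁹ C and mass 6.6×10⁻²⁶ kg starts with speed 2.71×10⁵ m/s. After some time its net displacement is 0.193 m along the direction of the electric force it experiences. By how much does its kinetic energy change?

ΔKE ≈ 1.80×10⁻¹⁵ J

The magnetic force is always ⟂ v and does no work; only the electric force changes KE.
ΔKE = F_E · d = |q|E d = (3.2×10⁻¹⁹)(2.91×10⁴)(0.193) ≈ 1.80×10⁻¹⁵ J.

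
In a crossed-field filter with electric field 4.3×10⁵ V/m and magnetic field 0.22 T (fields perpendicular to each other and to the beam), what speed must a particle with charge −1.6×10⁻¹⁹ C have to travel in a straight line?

v = 2.0×10⁶ m/s

Straight-line motion ⇒ electric and magnetic forces cancel, so E = vB.
v = E/B = 4.3×10⁵/0.22 = 2.0×10⁶ m/s.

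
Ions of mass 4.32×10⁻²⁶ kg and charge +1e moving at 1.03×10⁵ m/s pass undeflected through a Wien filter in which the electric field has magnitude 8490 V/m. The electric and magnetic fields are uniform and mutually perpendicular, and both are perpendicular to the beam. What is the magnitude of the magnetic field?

Balance of forces in the selector: qE = qvB ⇒ B = E/v.
B = 8490/1.03×10⁵ = 0.0824 T.

B = 0.0824 T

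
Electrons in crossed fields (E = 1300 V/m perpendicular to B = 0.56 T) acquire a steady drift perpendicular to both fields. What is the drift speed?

In crossed fields the guiding centre drifts at v_d = |E×B|/B² = E/B, independent of charge and mass.
v_d = 1300/0.56 = 2300 m/s.

v_d ≈ 2300 m/s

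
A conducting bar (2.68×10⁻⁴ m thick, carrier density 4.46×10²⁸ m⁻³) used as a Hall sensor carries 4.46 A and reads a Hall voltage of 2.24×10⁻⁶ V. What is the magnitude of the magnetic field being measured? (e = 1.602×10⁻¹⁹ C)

B ≈ 0.962 T

From V_H = IB/(n e t), B = V_H n e t / I.
B = (2.24×10⁻⁶)(4.46×10²⁸)(1.602×10⁻¹⁹)(2.68×10⁻⁴)/4.46 ≈ 0.962 T.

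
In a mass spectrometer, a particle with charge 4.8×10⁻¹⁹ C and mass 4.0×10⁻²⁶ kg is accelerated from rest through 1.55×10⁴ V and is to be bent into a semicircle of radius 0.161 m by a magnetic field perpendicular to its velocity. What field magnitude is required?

v = √(2|q|V/m) = √(2·4.8×10⁻¹⁹·1.55×10⁴/4.0×10⁻²⁶) ≈ 6.099×10⁵ m/s.
B = mv/(|q|r) = (4.0×10⁻²⁶)(6.099×10⁵)/((4.8×10⁻¹⁹)(0.161)) ≈ 0.316 T.

B ≈ 0.316 T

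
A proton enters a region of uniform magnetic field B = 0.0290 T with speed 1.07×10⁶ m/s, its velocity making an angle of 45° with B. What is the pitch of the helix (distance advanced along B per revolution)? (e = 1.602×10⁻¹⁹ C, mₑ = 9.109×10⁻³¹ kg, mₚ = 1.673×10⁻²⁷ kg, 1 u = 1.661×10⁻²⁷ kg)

p ≈ 1.71 m

v∥ = v cosθ = 1.07×10⁶·cos45° ≈ 7.566×10⁵ m/s.
T = 2πm/(|q|B) = 2π(1.673×10⁻²⁷)/((1.602×10⁻¹⁹)(0.0290)) ≈ 2.263×10⁻⁶ s.
pitch = v∥ T = (7.566×10⁵)(2.263×10⁻⁶) ≈ 1.71 m.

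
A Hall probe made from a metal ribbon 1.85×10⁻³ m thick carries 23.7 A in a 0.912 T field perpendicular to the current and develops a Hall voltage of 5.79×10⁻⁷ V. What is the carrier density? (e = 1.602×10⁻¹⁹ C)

n ≈ 1.26×10²⁹ m⁻³

From V_H = IB/(n e t), n = IB/(V_H e t).
n = (23.7)(0.912)/((5.79×10⁻⁷)(1.602×10⁻¹⁹)(1.85×10⁻³)) ≈ 1.26×10²⁹ m⁻³.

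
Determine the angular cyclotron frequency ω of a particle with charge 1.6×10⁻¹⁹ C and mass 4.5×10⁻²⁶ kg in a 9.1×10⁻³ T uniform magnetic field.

ω ≈ 3.2×10⁴ rad/s

ω = |q|B/m.
ω = (1.6×10⁻¹⁹)(9.1×10⁻³)/4.5×10⁻²⁶ ≈ 3.2×10⁴ rad/s.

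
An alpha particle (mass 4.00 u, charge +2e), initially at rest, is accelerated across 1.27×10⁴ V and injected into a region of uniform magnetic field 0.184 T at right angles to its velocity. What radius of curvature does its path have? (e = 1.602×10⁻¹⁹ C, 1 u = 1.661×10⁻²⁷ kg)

Acceleration: |q|V = ½mv² ⇒ v = √(2|q|V/m) = √(2·3.204×10⁻¹⁹·1.27×10⁴/6.644×10⁻²⁷) ≈ 1.107×10⁶ m/s.
In the field: r = mv/(|q|B) = (6.644×10⁻²⁷)(1.107×10⁶)/((3.204×10⁻¹⁹)(0.184)) ≈ 0.125 m.

r ≈ 0.125 m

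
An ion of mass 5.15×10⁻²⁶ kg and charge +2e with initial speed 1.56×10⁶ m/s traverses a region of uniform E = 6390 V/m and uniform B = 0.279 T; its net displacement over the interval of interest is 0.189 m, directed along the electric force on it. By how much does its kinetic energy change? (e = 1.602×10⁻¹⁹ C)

ΔKE ≈ 3.87×10⁻¹⁶ J

The magnetic force is always ⟂ v and does no work; only the electric force changes KE.
ΔKE = F_E · d = |q|E d = (3.204×10⁻¹⁹)(6390)(0.189) ≈ 3.87×10⁻¹⁶ J.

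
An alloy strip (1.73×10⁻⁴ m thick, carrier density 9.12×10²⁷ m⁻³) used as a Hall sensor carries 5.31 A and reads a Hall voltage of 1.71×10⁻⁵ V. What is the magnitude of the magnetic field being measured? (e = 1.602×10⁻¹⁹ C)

From V_H = IB/(n e t), B = V_H n e t / I.
B = (1.71×10⁻⁵)(9.12×10²⁷)(1.602×10⁻¹⁹)(1.73×10⁻⁴)/5.31 ≈ 0.814 T.

B ≈ 0.814 T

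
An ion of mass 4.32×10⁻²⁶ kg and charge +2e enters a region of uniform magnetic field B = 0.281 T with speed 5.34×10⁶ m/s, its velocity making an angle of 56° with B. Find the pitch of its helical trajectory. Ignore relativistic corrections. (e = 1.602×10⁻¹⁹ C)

p ≈ 9.00 m

v∥ = v cosθ = 5.34×10⁶·cos56° ≈ 2.986×10⁶ m/s.
T = 2πm/(|q|B) = 2π(4.32×10⁻²⁶)/((3.204×10⁻¹⁹)(0.281)) ≈ 3.015×10⁻⁶ s.
pitch = v∥ T = (2.986×10⁶)(3.015×10⁻⁶) ≈ 9.00 m.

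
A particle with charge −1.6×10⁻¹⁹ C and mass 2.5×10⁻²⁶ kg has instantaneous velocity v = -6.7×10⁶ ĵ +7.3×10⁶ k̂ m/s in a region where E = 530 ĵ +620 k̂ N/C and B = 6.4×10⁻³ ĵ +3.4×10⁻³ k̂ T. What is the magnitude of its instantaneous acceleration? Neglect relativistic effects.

v×B = (-6.95×10⁴, 0, 0) N/C.
E + v×B = (-6.95×10⁴, 530, 620) N/C.
F = q(E + v×B) = (−1.6×10⁻¹⁹ C)·(-6.95×10⁴, 530, 620) = (1.11×10⁻¹⁴, -8.48×10⁻¹⁷, -9.92×10⁻¹⁷) N.
|a| = |F|/m = 1.112×10⁻¹⁴/2.5×10⁻²⁶ ≈ 4.45×10¹¹ m/s².

|a| ≈ 4.45×10¹¹ m/s²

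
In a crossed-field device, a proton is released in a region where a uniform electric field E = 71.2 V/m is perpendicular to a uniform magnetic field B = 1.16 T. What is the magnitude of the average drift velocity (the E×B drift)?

v_d ≈ 61.4 m/s

The E×B drift speed is v_d = E/B.
v_d = 71.2/1.16 = 61.4 m/s.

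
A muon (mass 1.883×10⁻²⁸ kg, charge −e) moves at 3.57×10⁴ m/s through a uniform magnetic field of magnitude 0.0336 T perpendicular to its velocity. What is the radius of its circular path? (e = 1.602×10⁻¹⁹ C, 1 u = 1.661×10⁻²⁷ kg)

r ≈ 1.25×10⁻³ m

The magnetic force provides the centripetal force: |q|vB = mv²/r.
r = mv/(|q|B) = (1.883×10⁻²⁸)(3.57×10⁴)/((1.602×10⁻¹⁹)(0.0336)) ≈ 1.25×10⁻³ m.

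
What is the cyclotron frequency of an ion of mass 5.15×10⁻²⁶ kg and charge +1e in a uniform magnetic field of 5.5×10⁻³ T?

f = |q|B/(2πm).
f = (1.602×10⁻¹⁹)(5.5×10⁻³)/(2π·5.15×10⁻²⁶) ≈ 2700 Hz.

f ≈ 2700 Hz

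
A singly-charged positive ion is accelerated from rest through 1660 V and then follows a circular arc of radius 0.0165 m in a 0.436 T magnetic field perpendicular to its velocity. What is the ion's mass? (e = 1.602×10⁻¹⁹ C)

Combine |q|V = ½mv² and r = mv/(|q|B): eliminate v to get m = qB²r²/(2V).
m = (1.602×10⁻¹⁹)(0.436)²(0.0165)²/(2·1660) ≈ 2.50×10⁻²⁷ kg.

m ≈ 2.50×10⁻²⁷ kg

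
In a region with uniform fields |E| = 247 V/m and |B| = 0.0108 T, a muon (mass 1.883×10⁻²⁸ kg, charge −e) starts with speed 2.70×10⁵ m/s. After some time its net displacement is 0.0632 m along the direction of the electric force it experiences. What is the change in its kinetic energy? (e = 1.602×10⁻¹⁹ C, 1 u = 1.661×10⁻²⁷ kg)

ΔKE ≈ 2.50×10⁻¹⁸ J

The magnetic force is always ⟂ v and does no work; only the electric force changes KE.
ΔKE = F_E · d = |q|E d = (1.602×10⁻¹⁹)(247)(0.0632) ≈ 2.50×10⁻¹⁸ J.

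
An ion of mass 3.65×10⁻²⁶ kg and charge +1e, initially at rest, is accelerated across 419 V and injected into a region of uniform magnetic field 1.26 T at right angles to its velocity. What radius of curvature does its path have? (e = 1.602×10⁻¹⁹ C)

r ≈ 0.0110 m

Acceleration: |q|V = ½mv² ⇒ v = √(2|q|V/m) = √(2·1.602×10⁻¹⁹·419/3.65×10⁻²⁶) ≈ 6.065×10⁴ m/s.
In the field: r = mv/(|q|B) = (3.65×10⁻²⁶)(6.065×10⁴)/((1.602×10⁻¹⁹)(1.26)) ≈ 0.0110 m.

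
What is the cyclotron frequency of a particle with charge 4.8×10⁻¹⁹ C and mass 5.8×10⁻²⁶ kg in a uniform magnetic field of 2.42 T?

f = |q|B/(2πm).
f = (4.8×10⁻¹⁹)(2.42)/(2π·5.8×10⁻²⁶) ≈ 3.19×10⁶ Hz.

f ≈ 3.19×10⁶ Hz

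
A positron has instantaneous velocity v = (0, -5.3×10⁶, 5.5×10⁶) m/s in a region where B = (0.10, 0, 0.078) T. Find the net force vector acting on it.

v×B = (-4.13×10⁵, 5.50×10⁵, 5.30×10⁵) N/C.
F = q v×B = (1.602×10⁻¹⁹ C)·(-4.13×10⁵, 5.50×10⁵, 5.30×10⁵) = (-6.62×10⁻¹⁴, 8.81×10⁻¹⁴, 8.49×10⁻¹⁴) N.

F ≈ (-6.62×10⁻¹⁴, 8.81×10⁻¹⁴, 8.49×10⁻¹⁴) N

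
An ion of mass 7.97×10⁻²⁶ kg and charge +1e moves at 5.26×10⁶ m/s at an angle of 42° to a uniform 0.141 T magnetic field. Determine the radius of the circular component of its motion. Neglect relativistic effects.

r ≈ 12.4 m

v⊥ = v sinθ = 5.26×10⁶·sin42° ≈ 3.520×10⁶ m/s.
r = m v⊥/(|q|B) = (7.97×10⁻²⁶)(3.520×10⁶)/((1.602×10⁻¹⁹)(0.141)) ≈ 12.4 m.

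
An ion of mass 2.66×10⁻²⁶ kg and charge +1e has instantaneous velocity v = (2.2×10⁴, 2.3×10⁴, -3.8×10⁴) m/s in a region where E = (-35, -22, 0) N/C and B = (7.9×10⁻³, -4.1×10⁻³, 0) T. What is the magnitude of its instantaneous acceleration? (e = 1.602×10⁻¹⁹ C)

v×B = (-156, -300, -272) N/C.
E + v×B = (-191, -322, -272) N/C.
F = q(E + v×B) = (1.602×10⁻¹⁹ C)·(-191, -322, -272) = (-3.06×10⁻¹⁷, -5.16×10⁻¹⁷, -4.36×10⁻¹⁷) N.
|a| = |F|/m = 7.413×10⁻¹⁷/2.66×10⁻²⁶ ≈ 2.79×10⁹ m/s².

|a| ≈ 2.79×10⁹ m/s²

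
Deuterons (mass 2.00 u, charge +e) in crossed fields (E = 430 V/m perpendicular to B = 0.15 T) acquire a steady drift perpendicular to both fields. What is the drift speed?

In crossed fields the guiding centre drifts at v_d = |E×B|/B² = E/B, independent of charge and mass.
v_d = 430/0.15 = 2900 m/s.

v_d ≈ 2900 m/s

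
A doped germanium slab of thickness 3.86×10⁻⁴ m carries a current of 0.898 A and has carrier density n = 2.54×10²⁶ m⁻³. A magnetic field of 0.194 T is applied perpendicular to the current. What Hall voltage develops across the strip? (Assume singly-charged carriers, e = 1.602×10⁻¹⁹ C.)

V_H = IB/(n e t).
V_H = (0.898)(0.194)/((2.54×10²⁶)(1.602×10⁻¹⁹)(3.86×10⁻⁴)) ≈ 1.11×10⁻⁵ V.

V_H ≈ 1.11×10⁻⁵ V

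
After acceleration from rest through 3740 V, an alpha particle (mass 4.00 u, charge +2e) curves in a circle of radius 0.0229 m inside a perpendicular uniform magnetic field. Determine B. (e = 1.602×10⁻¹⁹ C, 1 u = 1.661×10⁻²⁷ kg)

B ≈ 0.544 T

v = √(2|q|V/m) = √(2·3.204×10⁻¹⁹·3740/6.644×10⁻²⁷) ≈ 6.006×10⁵ m/s.
B = mv/(|q|r) = (6.644×10⁻²⁷)(6.006×10⁵)/((3.204×10⁻¹⁹)(0.0229)) ≈ 0.544 T.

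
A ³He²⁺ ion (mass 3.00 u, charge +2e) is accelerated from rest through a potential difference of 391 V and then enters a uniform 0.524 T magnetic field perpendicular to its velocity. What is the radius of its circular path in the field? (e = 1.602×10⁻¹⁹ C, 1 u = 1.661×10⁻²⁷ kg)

r ≈ 6.66×10⁻³ m

Acceleration: |q|V = ½mv² ⇒ v = √(2|q|V/m) = √(2·3.204×10⁻¹⁹·391/4.983×10⁻²⁷) ≈ 2.242×10⁵ m/s.
In the field: r = mv/(|q|B) = (4.983×10⁻²⁷)(2.242×10⁵)/((3.204×10⁻¹⁹)(0.524)) ≈ 6.66×10⁻³ m.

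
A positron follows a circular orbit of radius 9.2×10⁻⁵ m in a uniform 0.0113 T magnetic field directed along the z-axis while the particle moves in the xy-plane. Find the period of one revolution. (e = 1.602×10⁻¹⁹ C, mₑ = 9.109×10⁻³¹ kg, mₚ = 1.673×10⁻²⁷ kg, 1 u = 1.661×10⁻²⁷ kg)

The cyclotron period depends only on m, q, B: T = 2πm/(|q|B).
T = 2π(9.109×10⁻³¹)/((1.602×10⁻¹⁹)(0.0113)) ≈ 3.16×10⁻⁹ s.

T ≈ 3.16×10⁻⁹ s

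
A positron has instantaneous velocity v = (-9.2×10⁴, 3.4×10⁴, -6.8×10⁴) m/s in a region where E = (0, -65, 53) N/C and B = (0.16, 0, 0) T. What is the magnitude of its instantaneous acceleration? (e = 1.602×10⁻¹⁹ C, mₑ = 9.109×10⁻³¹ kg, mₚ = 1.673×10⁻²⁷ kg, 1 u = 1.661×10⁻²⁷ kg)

|a| ≈ 2.15×10¹⁵ m/s²

v×B = (0, -1.09×10⁴, -5440) N/C.
E + v×B = (0, -1.09×10⁴, -5390) N/C.
F = q(E + v×B) = (1.602×10⁻¹⁹ C)·(0, -1.09×10⁴, -5390) = (0, -1.75×10⁻¹⁵, -8.63×10⁻¹⁶) N.
|a| = |F|/m = 1.954×10⁻¹⁵/9.109×10⁻³¹ ≈ 2.15×10¹⁵ m/s².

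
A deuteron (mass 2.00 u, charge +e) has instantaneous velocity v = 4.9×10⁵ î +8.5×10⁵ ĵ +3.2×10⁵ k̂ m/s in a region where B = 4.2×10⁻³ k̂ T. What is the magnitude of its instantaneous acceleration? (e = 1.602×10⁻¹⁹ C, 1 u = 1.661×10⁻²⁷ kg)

|a| ≈ 1.99×10¹¹ m/s²

v×B = (3570, -2060, 0) N/C.
F = q v×B = (1.602×10⁻¹⁹ C)·(3570, -2060, 0) = (5.72×10⁻¹⁶, -3.30×10⁻¹⁶, 0) N.
|a| = |F|/m = 6.601×10⁻¹⁶/3.322×10⁻²⁷ ≈ 1.99×10¹¹ m/s².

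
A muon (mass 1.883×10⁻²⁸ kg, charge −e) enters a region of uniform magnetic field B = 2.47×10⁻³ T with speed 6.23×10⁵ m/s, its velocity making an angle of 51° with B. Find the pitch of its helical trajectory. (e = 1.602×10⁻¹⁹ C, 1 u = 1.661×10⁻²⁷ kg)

p ≈ 1.17 m

v∥ = v cosθ = 6.23×10⁵·cos51° ≈ 3.921×10⁵ m/s.
T = 2πm/(|q|B) = 2π(1.883×10⁻²⁸)/((1.602×10⁻¹⁹)(2.47×10⁻³)) ≈ 2.990×10⁻⁶ s.
pitch = v∥ T = (3.921×10⁵)(2.990×10⁻⁶) ≈ 1.17 m.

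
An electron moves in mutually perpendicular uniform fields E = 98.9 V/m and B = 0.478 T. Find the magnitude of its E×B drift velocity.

v_d ≈ 207 m/s

The E×B drift speed is v_d = E/B.
v_d = 98.9/0.478 = 207 m/s.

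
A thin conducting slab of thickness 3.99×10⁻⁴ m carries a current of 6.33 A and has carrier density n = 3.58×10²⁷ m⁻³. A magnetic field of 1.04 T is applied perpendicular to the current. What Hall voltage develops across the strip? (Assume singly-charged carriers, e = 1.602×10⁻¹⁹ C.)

V_H = IB/(n e t).
V_H = (6.33)(1.04)/((3.58×10²⁷)(1.602×10⁻¹⁹)(3.99×10⁻⁴)) ≈ 2.88×10⁻⁵ V.

V_H ≈ 2.88×10⁻⁵ V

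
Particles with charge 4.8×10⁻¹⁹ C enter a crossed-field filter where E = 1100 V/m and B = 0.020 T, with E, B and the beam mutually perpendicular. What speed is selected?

v = 5.5×10⁴ m/s

For undeflected motion the electric and magnetic forces balance: qE = qvB.
v = E/B = 1100/0.020 = 5.5×10⁴ m/s.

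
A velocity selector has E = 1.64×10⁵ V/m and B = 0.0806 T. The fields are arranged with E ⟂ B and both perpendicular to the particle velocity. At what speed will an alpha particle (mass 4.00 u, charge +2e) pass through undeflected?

Straight-line motion ⇒ electric and magnetic forces cancel, so E = vB.
v = E/B = 1.64×10⁵/0.0806 = 2.03×10⁶ m/s.
The result is independent of the particle's charge and mass.

v = 2.03×10⁶ m/s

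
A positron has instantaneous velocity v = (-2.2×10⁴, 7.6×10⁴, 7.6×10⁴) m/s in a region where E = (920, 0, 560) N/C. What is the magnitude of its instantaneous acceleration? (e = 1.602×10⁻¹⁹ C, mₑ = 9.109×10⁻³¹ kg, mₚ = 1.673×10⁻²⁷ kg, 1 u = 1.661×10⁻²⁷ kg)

|a| ≈ 1.89×10¹⁴ m/s²

Only an electric field acts, so F = qE = (1.602×10⁻¹⁹ C)·(920, 0, 560) = (1.47×10⁻¹⁶, 0, 8.97×10⁻¹⁷) N.
|a| = |F|/m = 1.725×10⁻¹⁶/9.109×10⁻³¹ ≈ 1.89×10¹⁴ m/s².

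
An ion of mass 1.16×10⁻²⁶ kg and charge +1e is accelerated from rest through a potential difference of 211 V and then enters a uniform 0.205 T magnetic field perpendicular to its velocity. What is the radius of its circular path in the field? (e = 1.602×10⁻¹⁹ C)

Acceleration: |q|V = ½mv² ⇒ v = √(2|q|V/m) = √(2·1.602×10⁻¹⁹·211/1.16×10⁻²⁶) ≈ 7.634×10⁴ m/s.
In the field: r = mv/(|q|B) = (1.16×10⁻²⁶)(7.634×10⁴)/((1.602×10⁻¹⁹)(0.205)) ≈ 0.0270 m.

r ≈ 0.0270 m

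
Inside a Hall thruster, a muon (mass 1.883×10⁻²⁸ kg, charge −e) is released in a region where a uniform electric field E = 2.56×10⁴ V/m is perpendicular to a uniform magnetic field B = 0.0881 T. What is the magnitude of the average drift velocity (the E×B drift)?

v_d ≈ 2.91×10⁵ m/s

In crossed fields the guiding centre drifts at v_d = |E×B|/B² = E/B, independent of charge and mass.
v_d = 2.56×10⁴/0.0881 = 2.91×10⁵ m/s.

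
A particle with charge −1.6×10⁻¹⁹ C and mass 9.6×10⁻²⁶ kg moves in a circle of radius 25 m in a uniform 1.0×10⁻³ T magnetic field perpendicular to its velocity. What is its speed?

v ≈ 4.2×10⁴ m/s

From |q|vB = mv²/r, v = |q|Br/m.
v = (1.6×10⁻¹⁹)(1.0×10⁻³)(25)/9.6×10⁻²⁶ ≈ 4.2×10⁴ m/s.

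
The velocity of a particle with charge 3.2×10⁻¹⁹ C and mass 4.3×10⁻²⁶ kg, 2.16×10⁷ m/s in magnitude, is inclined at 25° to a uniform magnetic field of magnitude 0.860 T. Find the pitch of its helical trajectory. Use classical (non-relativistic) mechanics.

v∥ = v cosθ = 2.16×10⁷·cos25° ≈ 1.958×10⁷ m/s.
T = 2πm/(|q|B) = 2π(4.3×10⁻²⁶)/((3.2×10⁻¹⁹)(0.860)) ≈ 9.817×10⁻⁷ s.
pitch = v∥ T = (1.958×10⁷)(9.817×10⁻⁷) ≈ 19.2 m.

p ≈ 19.2 m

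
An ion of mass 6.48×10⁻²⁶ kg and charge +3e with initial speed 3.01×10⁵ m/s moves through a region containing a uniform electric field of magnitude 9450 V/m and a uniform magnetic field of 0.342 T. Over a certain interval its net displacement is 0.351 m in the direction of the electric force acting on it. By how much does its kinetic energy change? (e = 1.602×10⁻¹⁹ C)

ΔKE ≈ 1.59×10⁻¹⁵ J

The magnetic force is always ⟂ v and does no work; only the electric force changes KE.
ΔKE = F_E · d = |q|E d = (4.806×10⁻¹⁹)(9450)(0.351) ≈ 1.59×10⁻¹⁵ J.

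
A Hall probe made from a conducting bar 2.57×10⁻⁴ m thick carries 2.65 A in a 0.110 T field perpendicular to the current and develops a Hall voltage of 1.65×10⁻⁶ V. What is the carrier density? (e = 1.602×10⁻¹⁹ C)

n ≈ 4.29×10²⁷ m⁻³

From V_H = IB/(n e t), n = IB/(V_H e t).
n = (2.65)(0.110)/((1.65×10⁻⁶)(1.602×10⁻¹⁹)(2.57×10⁻⁴)) ≈ 4.29×10²⁷ m⁻³.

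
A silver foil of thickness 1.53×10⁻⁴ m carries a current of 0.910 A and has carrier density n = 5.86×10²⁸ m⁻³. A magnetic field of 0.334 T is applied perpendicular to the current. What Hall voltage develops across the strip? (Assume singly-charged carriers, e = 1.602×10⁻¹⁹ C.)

V_H ≈ 2.12×10⁻⁷ V

V_H = IB/(n e t).
V_H = (0.910)(0.334)/((5.86×10²⁸)(1.602×10⁻¹⁹)(1.53×10⁻⁴)) ≈ 2.12×10⁻⁷ V.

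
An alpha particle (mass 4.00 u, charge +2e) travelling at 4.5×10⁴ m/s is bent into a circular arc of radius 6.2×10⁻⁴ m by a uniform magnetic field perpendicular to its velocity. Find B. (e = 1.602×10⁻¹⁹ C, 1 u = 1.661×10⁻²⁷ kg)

From |q|vB = mv²/r, B = mv/(|q|r).
B = (6.644×10⁻²⁷)(4.5×10⁴)/((3.204×10⁻¹⁹)(6.2×10⁻⁴)) ≈ 1.5 T.

B ≈ 1.5 T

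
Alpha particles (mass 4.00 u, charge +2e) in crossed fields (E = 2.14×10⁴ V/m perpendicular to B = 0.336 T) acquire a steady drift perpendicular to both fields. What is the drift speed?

The steady drift has the magnetic force balancing the electric force, so v_d = E/B.
v_d = 2.14×10⁴/0.336 = 6.37×10⁴ m/s.

v_d ≈ 6.37×10⁴ m/s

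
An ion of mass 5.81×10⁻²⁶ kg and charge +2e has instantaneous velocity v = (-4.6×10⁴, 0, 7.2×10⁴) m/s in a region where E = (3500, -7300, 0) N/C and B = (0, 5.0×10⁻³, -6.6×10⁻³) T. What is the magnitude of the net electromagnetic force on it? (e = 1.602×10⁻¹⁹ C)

|F| ≈ 2.64×10⁻¹⁵ N

v×B = (-360, -304, -230) N/C.
E + v×B = (3140, -7600, -230) N/C.
F = q(E + v×B) = (3.204×10⁻¹⁹ C)·(3140, -7600, -230) = (1.01×10⁻¹⁵, -2.44×10⁻¹⁵, -7.37×10⁻¹⁷) N.
|F| = 2.64×10⁻¹⁵ N.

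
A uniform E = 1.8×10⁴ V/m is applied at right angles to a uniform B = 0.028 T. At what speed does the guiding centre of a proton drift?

v_d ≈ 6.4×10⁵ m/s

In crossed fields the guiding centre drifts at v_d = |E×B|/B² = E/B, independent of charge and mass.
v_d = 1.8×10⁴/0.028 = 6.4×10⁵ m/s.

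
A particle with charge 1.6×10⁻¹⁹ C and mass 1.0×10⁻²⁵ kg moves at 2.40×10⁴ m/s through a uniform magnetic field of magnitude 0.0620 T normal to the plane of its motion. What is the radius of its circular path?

r ≈ 0.242 m

The magnetic force provides the centripetal force: |q|vB = mv²/r.
r = mv/(|q|B) = (1.0×10⁻²⁵)(2.40×10⁴)/((1.6×10⁻¹⁹)(0.0620)) ≈ 0.242 m.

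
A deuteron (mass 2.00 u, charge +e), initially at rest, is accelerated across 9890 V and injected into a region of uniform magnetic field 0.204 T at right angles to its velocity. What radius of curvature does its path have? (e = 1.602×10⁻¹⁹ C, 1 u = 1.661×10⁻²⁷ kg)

r ≈ 0.0993 m

Acceleration: |q|V = ½mv² ⇒ v = √(2|q|V/m) = √(2·1.602×10⁻¹⁹·9890/3.322×10⁻²⁷) ≈ 9.767×10⁵ m/s.
In the field: r = mv/(|q|B) = (3.322×10⁻²⁷)(9.767×10⁵)/((1.602×10⁻¹⁹)(0.204)) ≈ 0.0993 m.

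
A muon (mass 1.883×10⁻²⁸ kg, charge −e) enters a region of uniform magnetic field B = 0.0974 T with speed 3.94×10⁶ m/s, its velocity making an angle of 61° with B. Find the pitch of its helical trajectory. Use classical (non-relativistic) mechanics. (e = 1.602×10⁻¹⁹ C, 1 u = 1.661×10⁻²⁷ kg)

p ≈ 0.145 m

v∥ = v cosθ = 3.94×10⁶·cos61° ≈ 1.910×10⁶ m/s.
T = 2πm/(|q|B) = 2π(1.883×10⁻²⁸)/((1.602×10⁻¹⁹)(0.0974)) ≈ 7.582×10⁻⁸ s.
pitch = v∥ T = (1.910×10⁶)(7.582×10⁻⁸) ≈ 0.145 m.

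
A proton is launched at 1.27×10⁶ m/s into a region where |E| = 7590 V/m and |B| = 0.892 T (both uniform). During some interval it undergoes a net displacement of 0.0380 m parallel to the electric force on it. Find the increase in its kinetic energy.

The magnetic force is always ⟂ v and does no work; only the electric force changes KE.
ΔKE = F_E · d = |q|E d = (1.602×10⁻¹⁹)(7590)(0.0380) ≈ 4.62×10⁻¹⁷ J.

ΔKE ≈ 4.62×10⁻¹⁷ J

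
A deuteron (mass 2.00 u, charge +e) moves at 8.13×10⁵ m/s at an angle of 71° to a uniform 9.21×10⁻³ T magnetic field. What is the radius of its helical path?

v⊥ = v sinθ = 8.13×10⁵·sin71° ≈ 7.687×10⁵ m/s.
r = m v⊥/(|q|B) = (3.322×10⁻²⁷)(7.687×10⁵)/((1.602×10⁻¹⁹)(9.21×10⁻³)) ≈ 1.73 m.

r ≈ 1.73 m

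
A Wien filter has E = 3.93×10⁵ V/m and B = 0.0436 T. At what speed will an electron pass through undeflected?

Straight-line motion ⇒ electric and magnetic forces cancel, so E = vB.
v = E/B = 3.93×10⁵/0.0436 = 9.01×10⁶ m/s.
The result is independent of the particle's charge and mass.

v = 9.01×10⁶ m/s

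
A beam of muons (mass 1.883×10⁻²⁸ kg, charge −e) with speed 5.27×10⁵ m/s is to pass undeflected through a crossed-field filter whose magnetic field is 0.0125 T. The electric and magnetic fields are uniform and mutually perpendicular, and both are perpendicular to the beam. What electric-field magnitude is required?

For straight-line motion qE = qvB, so E = vB.
E = 5.27×10⁵ × 0.0125 = 6590 V/m.

E = 6590 V/m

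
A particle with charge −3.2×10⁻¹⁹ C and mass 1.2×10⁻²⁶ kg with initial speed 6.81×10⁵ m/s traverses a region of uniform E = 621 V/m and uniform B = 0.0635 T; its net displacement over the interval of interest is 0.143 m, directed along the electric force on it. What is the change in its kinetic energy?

The magnetic force is always ⟂ v and does no work; only the electric force changes KE.
ΔKE = F_E · d = |q|E d = (3.2×10⁻¹⁹)(621)(0.143) ≈ 2.84×10⁻¹⁷ J.

ΔKE ≈ 2.84×10⁻¹⁷ J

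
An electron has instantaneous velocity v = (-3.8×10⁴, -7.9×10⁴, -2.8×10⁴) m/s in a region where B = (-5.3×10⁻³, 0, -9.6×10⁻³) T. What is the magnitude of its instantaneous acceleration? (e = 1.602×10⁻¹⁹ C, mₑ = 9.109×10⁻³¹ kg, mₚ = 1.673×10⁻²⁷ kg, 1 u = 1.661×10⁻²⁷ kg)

v×B = (758, -216, -419) N/C.
F = q v×B = (−1.602×10⁻¹⁹ C)·(758, -216, -419) = (-1.21×10⁻¹⁶, 3.47×10⁻¹⁷, 6.71×10⁻¹⁷) N.
|a| = |F|/m = 1.430×10⁻¹⁶/9.109×10⁻³¹ ≈ 1.57×10¹⁴ m/s².

|a| ≈ 1.57×10¹⁴ m/s²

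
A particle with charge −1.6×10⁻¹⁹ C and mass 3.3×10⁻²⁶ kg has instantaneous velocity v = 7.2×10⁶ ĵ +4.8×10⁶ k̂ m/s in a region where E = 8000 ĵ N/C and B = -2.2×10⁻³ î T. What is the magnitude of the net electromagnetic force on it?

|F| ≈ 2.57×10⁻¹⁵ N

v×B = (0, -1.06×10⁴, 1.58×10⁴) N/C.
E + v×B = (0, -2560, 1.58×10⁴) N/C.
F = q(E + v×B) = (−1.6×10⁻¹⁹ C)·(0, -2560, 1.58×10⁴) = (0, 4.10×10⁻¹⁶, -2.53×10⁻¹⁵) N.
|F| = 2.57×10⁻¹⁵ N.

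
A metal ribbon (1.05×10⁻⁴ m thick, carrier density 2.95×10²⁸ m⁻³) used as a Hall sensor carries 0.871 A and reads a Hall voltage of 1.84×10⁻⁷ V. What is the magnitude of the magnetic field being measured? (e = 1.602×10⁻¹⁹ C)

B ≈ 0.105 T

From V_H = IB/(n e t), B = V_H n e t / I.
B = (1.84×10⁻⁷)(2.95×10²⁸)(1.602×10⁻¹⁹)(1.05×10⁻⁴)/0.871 ≈ 0.105 T.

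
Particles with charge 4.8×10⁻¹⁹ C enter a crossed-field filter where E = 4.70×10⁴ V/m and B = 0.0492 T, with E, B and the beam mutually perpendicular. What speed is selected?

For undeflected motion the electric and magnetic forces balance: qE = qvB.
v = E/B = 4.70×10⁴/0.0492 = 9.55×10⁵ m/s.
The result is independent of the particle's charge and mass.

v = 9.55×10⁵ m/s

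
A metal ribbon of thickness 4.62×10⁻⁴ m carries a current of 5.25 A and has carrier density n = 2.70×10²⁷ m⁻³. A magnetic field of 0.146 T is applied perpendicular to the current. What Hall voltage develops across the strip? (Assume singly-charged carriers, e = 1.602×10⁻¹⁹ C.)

V_H = IB/(n e t).
V_H = (5.25)(0.146)/((2.70×10²⁷)(1.602×10⁻¹⁹)(4.62×10⁻⁴)) ≈ 3.84×10⁻⁶ V.

V_H ≈ 3.84×10⁻⁶ V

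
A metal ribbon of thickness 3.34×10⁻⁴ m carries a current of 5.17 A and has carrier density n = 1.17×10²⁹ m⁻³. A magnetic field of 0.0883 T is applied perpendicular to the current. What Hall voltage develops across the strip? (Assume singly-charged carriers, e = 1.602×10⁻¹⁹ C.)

V_H ≈ 7.29×10⁻⁸ V

V_H = IB/(n e t).
V_H = (5.17)(0.0883)/((1.17×10²⁹)(1.602×10⁻¹⁹)(3.34×10⁻⁴)) ≈ 7.29×10⁻⁸ V.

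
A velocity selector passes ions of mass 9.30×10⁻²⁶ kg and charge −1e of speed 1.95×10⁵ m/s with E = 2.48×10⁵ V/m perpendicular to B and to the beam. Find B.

B = 1.27 T

Balance of forces in the selector: qE = qvB ⇒ B = E/v.
B = 2.48×10⁵/1.95×10⁵ = 1.27 T.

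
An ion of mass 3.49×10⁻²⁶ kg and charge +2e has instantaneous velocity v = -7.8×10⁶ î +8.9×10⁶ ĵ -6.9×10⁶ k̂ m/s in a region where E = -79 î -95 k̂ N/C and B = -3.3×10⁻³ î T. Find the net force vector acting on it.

F ≈ (-2.53×10⁻¹⁷, 7.30×10⁻¹⁵, 9.38×10⁻¹⁵) N

v×B = (0, 2.28×10⁴, 2.94×10⁴) N/C.
E + v×B = (-79.0, 2.28×10⁴, 2.93×10⁴) N/C.
F = q(E + v×B) = (3.204×10⁻¹⁹ C)·(-79.0, 2.28×10⁴, 2.93×10⁴) = (-2.53×10⁻¹⁷, 7.30×10⁻¹⁵, 9.38×10⁻¹⁵) N.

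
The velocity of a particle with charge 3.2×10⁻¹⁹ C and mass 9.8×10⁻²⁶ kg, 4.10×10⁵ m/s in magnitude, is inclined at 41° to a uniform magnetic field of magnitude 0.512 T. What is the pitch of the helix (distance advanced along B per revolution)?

v∥ = v cosθ = 4.10×10⁵·cos41° ≈ 3.094×10⁵ m/s.
T = 2πm/(|q|B) = 2π(9.8×10⁻²⁶)/((3.2×10⁻¹⁹)(0.512)) ≈ 3.758×10⁻⁶ s.
pitch = v∥ T = (3.094×10⁵)(3.758×10⁻⁶) ≈ 1.16 m.

p ≈ 1.16 m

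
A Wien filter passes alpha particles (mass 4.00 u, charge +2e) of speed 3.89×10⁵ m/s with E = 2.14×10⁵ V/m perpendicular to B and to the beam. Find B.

B = 0.550 T

Balance of forces in the selector: qE = qvB ⇒ B = E/v.
B = 2.14×10⁵/3.89×10⁵ = 0.550 T.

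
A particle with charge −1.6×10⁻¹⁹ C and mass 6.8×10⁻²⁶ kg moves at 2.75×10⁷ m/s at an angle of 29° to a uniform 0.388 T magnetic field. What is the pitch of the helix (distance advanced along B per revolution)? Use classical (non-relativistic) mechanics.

p ≈ 166 m

v∥ = v cosθ = 2.75×10⁷·cos29° ≈ 2.405×10⁷ m/s.
T = 2πm/(|q|B) = 2π(6.8×10⁻²⁶)/((1.6×10⁻¹⁹)(0.388)) ≈ 6.882×10⁻⁶ s.
pitch = v∥ T = (2.405×10⁷)(6.882×10⁻⁶) ≈ 166 m.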